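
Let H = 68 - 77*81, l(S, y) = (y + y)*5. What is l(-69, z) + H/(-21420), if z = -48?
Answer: -10275431/21420 ≈ -479.71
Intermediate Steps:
l(S, y) = 10*y (l(S, y) = (2*y)*5 = 10*y)
H = -6169 (H = 68 - 6237 = -6169)
l(-69, z) + H/(-21420) = 10*(-48) - 6169/(-21420) = -480 - 6169*(-1/21420) = -480 + 6169/21420 = -10275431/21420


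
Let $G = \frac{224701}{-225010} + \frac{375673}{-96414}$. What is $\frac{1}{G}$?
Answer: $- \frac{5423528535}{26548625986} \approx -0.20429$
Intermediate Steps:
$G = - \frac{26548625986}{5423528535}$ ($G = 224701 \left(- \frac{1}{225010}\right) + 375673 \left(- \frac{1}{96414}\right) = - \frac{224701}{225010} - \frac{375673}{96414} = - \frac{26548625986}{5423528535} \approx -4.8951$)
$\frac{1}{G} = \frac{1}{- \frac{26548625986}{5423528535}} = - \frac{5423528535}{26548625986}$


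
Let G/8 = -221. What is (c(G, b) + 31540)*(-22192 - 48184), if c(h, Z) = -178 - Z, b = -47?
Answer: -2210439784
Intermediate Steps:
G = -1768 (G = 8*(-221) = -1768)
(c(G, b) + 31540)*(-22192 - 48184) = ((-178 - 1*(-47)) + 31540)*(-22192 - 48184) = ((-178 + 47) + 31540)*(-70376) = (-131 + 31540)*(-70376) = 31409*(-70376) = -2210439784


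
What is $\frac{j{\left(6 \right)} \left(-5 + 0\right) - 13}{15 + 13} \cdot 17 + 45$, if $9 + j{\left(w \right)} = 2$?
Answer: $\frac{817}{14} \approx 58.357$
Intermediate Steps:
$j{\left(w \right)} = -7$ ($j{\left(w \right)} = -9 + 2 = -7$)
$\frac{j{\left(6 \right)} \left(-5 + 0\right) - 13}{15 + 13} \cdot 17 + 45 = \frac{- 7 \left(-5 + 0\right) - 13}{15 + 13} \cdot 17 + 45 = \frac{\left(-7\right) \left(-5\right) - 13}{28} \cdot 17 + 45 = \left(35 - 13\right) \frac{1}{28} \cdot 17 + 45 = 22 \cdot \frac{1}{28} \cdot 17 + 45 = \frac{11}{14} \cdot 17 + 45 = \frac{187}{14} + 45 = \frac{817}{14}$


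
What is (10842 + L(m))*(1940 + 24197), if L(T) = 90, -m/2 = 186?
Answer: 285729684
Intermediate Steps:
m = -372 (m = -2*186 = -372)
(10842 + L(m))*(1940 + 24197) = (10842 + 90)*(1940 + 24197) = 10932*26137 = 285729684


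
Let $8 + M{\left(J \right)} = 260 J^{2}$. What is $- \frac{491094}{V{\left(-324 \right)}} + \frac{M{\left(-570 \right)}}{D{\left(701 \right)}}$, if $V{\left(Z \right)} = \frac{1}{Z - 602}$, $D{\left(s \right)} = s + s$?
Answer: $\frac{318824120840}{701} \approx 4.5481 \cdot 10^{8}$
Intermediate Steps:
$D{\left(s \right)} = 2 s$
$M{\left(J \right)} = -8 + 260 J^{2}$
$V{\left(Z \right)} = \frac{1}{-602 + Z}$
$- \frac{491094}{V{\left(-324 \right)}} + \frac{M{\left(-570 \right)}}{D{\left(701 \right)}} = - \frac{491094}{\frac{1}{-602 - 324}} + \frac{-8 + 260 \left(-570\right)^{2}}{2 \cdot 701} = - \frac{491094}{\frac{1}{-926}} + \frac{-8 + 260 \cdot 324900}{1402} = - \frac{491094}{- \frac{1}{926}} + \left(-8 + 84474000\right) \frac{1}{1402} = \left(-491094\right) \left(-926\right) + 84473992 \cdot \frac{1}{1402} = 454753044 + \frac{42236996}{701} = \frac{318824120840}{701}$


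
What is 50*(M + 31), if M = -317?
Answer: -14300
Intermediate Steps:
50*(M + 31) = 50*(-317 + 31) = 50*(-286) = -14300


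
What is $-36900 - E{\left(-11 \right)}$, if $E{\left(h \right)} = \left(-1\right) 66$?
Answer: $-36834$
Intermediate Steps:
$E{\left(h \right)} = -66$
$-36900 - E{\left(-11 \right)} = -36900 - -66 = -36900 + 66 = -36834$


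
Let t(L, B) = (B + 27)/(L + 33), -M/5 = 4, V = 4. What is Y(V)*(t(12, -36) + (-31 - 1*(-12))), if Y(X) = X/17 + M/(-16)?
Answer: -2424/85 ≈ -28.518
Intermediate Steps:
M = -20 (M = -5*4 = -20)
Y(X) = 5/4 + X/17 (Y(X) = X/17 - 20/(-16) = X*(1/17) - 20*(-1/16) = X/17 + 5/4 = 5/4 + X/17)
t(L, B) = (27 + B)/(33 + L)
Y(V)*(t(12, -36) + (-31 - 1*(-12))) = (5/4 + (1/17)*4)*((27 - 36)/(33 + 12) + (-31 - 1*(-12))) = (5/4 + 4/17)*(-9/45 + (-31 + 12)) = 101*((1/45)*(-9) - 19)/68 = 101*(-⅕ - 19)/68 = (101/68)*(-96/5) = -2424/85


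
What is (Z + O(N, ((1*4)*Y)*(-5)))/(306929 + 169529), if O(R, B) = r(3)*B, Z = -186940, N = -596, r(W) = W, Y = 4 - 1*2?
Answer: -93530/238229 ≈ -0.39261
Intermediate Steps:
Y = 2 (Y = 4 - 2 = 2)
O(R, B) = 3*B
(Z + O(N, ((1*4)*Y)*(-5)))/(306929 + 169529) = (-186940 + 3*(((1*4)*2)*(-5)))/(306929 + 169529) = (-186940 + 3*((4*2)*(-5)))/476458 = (-186940 + 3*(8*(-5)))*(1/476458) = (-186940 + 3*(-40))*(1/476458) = (-186940 - 120)*(1/476458) = -187060*1/476458 = -93530/238229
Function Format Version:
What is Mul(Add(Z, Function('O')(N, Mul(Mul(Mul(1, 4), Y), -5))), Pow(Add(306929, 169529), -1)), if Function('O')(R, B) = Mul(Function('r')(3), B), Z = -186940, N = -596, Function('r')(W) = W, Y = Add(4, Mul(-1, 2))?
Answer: Rational(-93530, 238229) ≈ -0.39261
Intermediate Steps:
Y = 2 (Y = Add(4, -2) = 2)
Function('O')(R, B) = Mul(3, B)
Mul(Add(Z, Function('O')(N, Mul(Mul(Mul(1, 4), Y), -5))), Pow(Add(306929, 169529), -1)) = Mul(Add(-186940, Mul(3, Mul(Mul(Mul(1, 4), 2), -5))), Pow(Add(306929, 169529), -1)) = Mul(Add(-186940, Mul(3, Mul(Mul(4, 2), -5))), Pow(476458, -1)) = Mul(Add(-186940, Mul(3, Mul(8, -5))), Rational(1, 476458)) = Mul(Add(-186940, Mul(3, -40)), Rational(1, 476458)) = Mul(Add(-186940, -120), Rational(1, 476458)) = Mul(-187060, Rational(1, 476458)) = Rational(-93530, 238229)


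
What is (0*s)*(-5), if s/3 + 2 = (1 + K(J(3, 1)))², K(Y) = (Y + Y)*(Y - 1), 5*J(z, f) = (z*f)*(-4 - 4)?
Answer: 0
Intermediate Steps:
J(z, f) = -8*f*z/5 (J(z, f) = ((z*f)*(-4 - 4))/5 = ((f*z)*(-8))/5 = (-8*f*z)/5 = -8*f*z/5)
K(Y) = 2*Y*(-1 + Y) (K(Y) = (2*Y)*(-1 + Y) = 2*Y*(-1 + Y))
s = 6019917/625 (s = -6 + 3*(1 + 2*(-8/5*1*3)*(-1 - 8/5*1*3))² = -6 + 3*(1 + 2*(-24/5)*(-1 - 24/5))² = -6 + 3*(1 + 2*(-24/5)*(-29/5))² = -6 + 3*(1 + 1392/25)² = -6 + 3*(1417/25)² = -6 + 3*(2007889/625) = -6 + 6023667/625 = 6019917/625 ≈ 9631.9)
(0*s)*(-5) = (0*(6019917/625))*(-5) = 0*(-5) = 0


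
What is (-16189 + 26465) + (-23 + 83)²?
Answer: 13876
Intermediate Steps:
(-16189 + 26465) + (-23 + 83)² = 10276 + 60² = 10276 + 3600 = 13876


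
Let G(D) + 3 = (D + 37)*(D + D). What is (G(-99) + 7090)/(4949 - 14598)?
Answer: -19363/9649 ≈ -2.0067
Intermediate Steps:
G(D) = -3 + 2*D*(37 + D) (G(D) = -3 + (D + 37)*(D + D) = -3 + (37 + D)*(2*D) = -3 + 2*D*(37 + D))
(G(-99) + 7090)/(4949 - 14598) = ((-3 + 2*(-99)² + 74*(-99)) + 7090)/(4949 - 14598) = ((-3 + 2*9801 - 7326) + 7090)/(-9649) = ((-3 + 19602 - 7326) + 7090)*(-1/9649) = (12273 + 7090)*(-1/9649) = 19363*(-1/9649) = -19363/9649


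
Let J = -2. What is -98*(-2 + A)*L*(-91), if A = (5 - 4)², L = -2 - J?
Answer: 0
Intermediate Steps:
L = 0 (L = -2 - 1*(-2) = -2 + 2 = 0)
A = 1 (A = 1² = 1)
-98*(-2 + A)*L*(-91) = -98*(-2 + 1)*0*(-91) = -(-98)*0*(-91) = -98*0*(-91) = 0*(-91) = 0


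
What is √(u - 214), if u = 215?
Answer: 1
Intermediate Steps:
√(u - 214) = √(215 - 214) = √1 = 1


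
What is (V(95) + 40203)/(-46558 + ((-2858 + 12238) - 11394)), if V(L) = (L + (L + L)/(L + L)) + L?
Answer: -20197/24286 ≈ -0.83163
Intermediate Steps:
V(L) = 1 + 2*L (V(L) = (L + (2*L)/((2*L))) + L = (L + (2*L)*(1/(2*L))) + L = (L + 1) + L = (1 + L) + L = 1 + 2*L)
(V(95) + 40203)/(-46558 + ((-2858 + 12238) - 11394)) = ((1 + 2*95) + 40203)/(-46558 + ((-2858 + 12238) - 11394)) = ((1 + 190) + 40203)/(-46558 + (9380 - 11394)) = (191 + 40203)/(-46558 - 2014) = 40394/(-48572) = 40394*(-1/48572) = -20197/24286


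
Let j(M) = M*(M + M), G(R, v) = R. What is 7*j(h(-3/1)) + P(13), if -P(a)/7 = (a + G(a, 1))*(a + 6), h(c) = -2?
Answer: -3402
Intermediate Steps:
P(a) = -14*a*(6 + a) (P(a) = -7*(a + a)*(a + 6) = -7*2*a*(6 + a) = -14*a*(6 + a))
j(M) = 2*M² (j(M) = M*(2*M) = 2*M²)
7*j(h(-3/1)) + P(13) = 7*(2*(-2)²) + 14*13*(-6 - 1*13) = 7*(2*4) + 14*13*(-6 - 13) = 7*8 + 14*13*(-19) = 56 - 3458 = -3402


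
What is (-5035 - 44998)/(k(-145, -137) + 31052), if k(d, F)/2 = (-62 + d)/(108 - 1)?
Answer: -5353531/3322150 ≈ -1.6115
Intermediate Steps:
k(d, F) = -124/107 + 2*d/107 (k(d, F) = 2*((-62 + d)/(108 - 1)) = 2*((-62 + d)/107) = 2*((-62 + d)*(1/107)) = 2*(-62/107 + d/107) = -124/107 + 2*d/107)
(-5035 - 44998)/(k(-145, -137) + 31052) = (-5035 - 44998)/((-124/107 + (2/107)*(-145)) + 31052) = -50033/((-124/107 - 290/107) + 31052) = -50033/(-414/107 + 31052) = -50033/3322150/107 = -50033*107/3322150 = -5353531/3322150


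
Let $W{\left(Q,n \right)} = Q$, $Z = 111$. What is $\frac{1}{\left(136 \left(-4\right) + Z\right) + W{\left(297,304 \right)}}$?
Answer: $- \frac{1}{136} \approx -0.0073529$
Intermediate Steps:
$\frac{1}{\left(136 \left(-4\right) + Z\right) + W{\left(297,304 \right)}} = \frac{1}{\left(136 \left(-4\right) + 111\right) + 297} = \frac{1}{\left(-544 + 111\right) + 297} = \frac{1}{-433 + 297} = \frac{1}{-136} = - \frac{1}{136}$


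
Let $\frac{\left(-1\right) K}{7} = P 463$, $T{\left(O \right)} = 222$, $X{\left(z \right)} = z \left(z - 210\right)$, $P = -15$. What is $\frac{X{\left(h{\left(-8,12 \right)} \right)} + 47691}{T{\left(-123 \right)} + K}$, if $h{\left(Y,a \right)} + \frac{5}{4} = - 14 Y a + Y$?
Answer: $\frac{24783217}{781392} \approx 31.717$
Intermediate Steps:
$h{\left(Y,a \right)} = - \frac{5}{4} + Y - 14 Y a$ ($h{\left(Y,a \right)} = - \frac{5}{4} + \left(- 14 Y a + Y\right) = - \frac{5}{4} - \left(- Y + 14 Y a\right) = - \frac{5}{4} + Y - 14 Y a$)
$X{\left(z \right)} = z \left(-210 + z\right)$
$K = 48615$ ($K = - 7 \left(\left(-15\right) 463\right) = \left(-7\right) \left(-6945\right) = 48615$)
$\frac{X{\left(h{\left(-8,12 \right)} \right)} + 47691}{T{\left(-123 \right)} + K} = \frac{\left(- \frac{5}{4} - 8 - \left(-112\right) 12\right) \left(-210 - \left(\frac{37}{4} - 1344\right)\right) + 47691}{222 + 48615} = \frac{\left(- \frac{5}{4} - 8 + 1344\right) \left(-210 - - \frac{5339}{4}\right) + 47691}{48837} = \left(\frac{5339 \left(-210 + \frac{5339}{4}\right)}{4} + 47691\right) \frac{1}{48837} = \left(\frac{5339}{4} \cdot \frac{4499}{4} + 47691\right) \frac{1}{48837} = \left(\frac{24020161}{16} + 47691\right) \frac{1}{48837} = \frac{24783217}{16} \cdot \frac{1}{48837} = \frac{24783217}{781392}$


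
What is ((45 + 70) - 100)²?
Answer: 225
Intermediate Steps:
((45 + 70) - 100)² = (115 - 100)² = 15² = 225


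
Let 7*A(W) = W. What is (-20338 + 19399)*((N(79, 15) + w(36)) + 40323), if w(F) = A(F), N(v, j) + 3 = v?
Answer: -265576431/7 ≈ -3.7939e+7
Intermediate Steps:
A(W) = W/7
N(v, j) = -3 + v
w(F) = F/7
(-20338 + 19399)*((N(79, 15) + w(36)) + 40323) = (-20338 + 19399)*(((-3 + 79) + (⅐)*36) + 40323) = -939*((76 + 36/7) + 40323) = -939*(568/7 + 40323) = -939*282829/7 = -265576431/7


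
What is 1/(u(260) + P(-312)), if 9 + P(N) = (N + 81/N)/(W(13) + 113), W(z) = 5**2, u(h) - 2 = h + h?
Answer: 4784/2443367 ≈ 0.0019580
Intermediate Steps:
u(h) = 2 + 2*h (u(h) = 2 + (h + h) = 2 + 2*h)
W(z) = 25
P(N) = -9 + N/138 + 27/(46*N) (P(N) = -9 + (N + 81/N)/(25 + 113) = -9 + (N + 81/N)/138 = -9 + (N + 81/N)*(1/138) = -9 + (N/138 + 27/(46*N)) = -9 + N/138 + 27/(46*N))
1/(u(260) + P(-312)) = 1/((2 + 2*260) + (-9 + (1/138)*(-312) + (27/46)/(-312))) = 1/((2 + 520) + (-9 - 52/23 + (27/46)*(-1/312))) = 1/(522 + (-9 - 52/23 - 9/4784)) = 1/(522 - 53881/4784) = 1/(2443367/4784) = 4784/2443367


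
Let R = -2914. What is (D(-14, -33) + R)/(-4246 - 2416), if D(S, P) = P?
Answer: 2947/6662 ≈ 0.44236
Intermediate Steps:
(D(-14, -33) + R)/(-4246 - 2416) = (-33 - 2914)/(-4246 - 2416) = -2947/(-6662) = -2947*(-1/6662) = 2947/6662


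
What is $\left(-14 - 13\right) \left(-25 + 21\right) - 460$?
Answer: $-352$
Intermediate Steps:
$\left(-14 - 13\right) \left(-25 + 21\right) - 460 = \left(-27\right) \left(-4\right) - 460 = 108 - 460 = -352$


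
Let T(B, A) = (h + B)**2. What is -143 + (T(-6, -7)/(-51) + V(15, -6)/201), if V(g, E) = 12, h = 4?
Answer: -488695/3417 ≈ -143.02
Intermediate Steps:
T(B, A) = (4 + B)**2
-143 + (T(-6, -7)/(-51) + V(15, -6)/201) = -143 + ((4 - 6)**2/(-51) + 12/201) = -143 + ((-2)**2*(-1/51) + 12*(1/201)) = -143 + (4*(-1/51) + 4/67) = -143 + (-4/51 + 4/67) = -143 - 64/3417 = -488695/3417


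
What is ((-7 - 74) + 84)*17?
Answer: 51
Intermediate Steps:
((-7 - 74) + 84)*17 = (-81 + 84)*17 = 3*17 = 51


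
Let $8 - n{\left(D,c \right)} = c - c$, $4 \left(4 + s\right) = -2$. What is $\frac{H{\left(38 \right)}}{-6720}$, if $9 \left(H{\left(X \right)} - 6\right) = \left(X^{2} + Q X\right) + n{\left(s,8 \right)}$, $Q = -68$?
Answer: $\frac{77}{4320} \approx 0.017824$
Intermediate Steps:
$s = - \frac{9}{2}$ ($s = -4 + \frac{1}{4} \left(-2\right) = -4 - \frac{1}{2} = - \frac{9}{2} \approx -4.5$)
$n{\left(D,c \right)} = 8$ ($n{\left(D,c \right)} = 8 - \left(c - c\right) = 8 - 0 = 8 + 0 = 8$)
$H{\left(X \right)} = \frac{62}{9} - \frac{68 X}{9} + \frac{X^{2}}{9}$ ($H{\left(X \right)} = 6 + \frac{\left(X^{2} - 68 X\right) + 8}{9} = 6 + \frac{8 + X^{2} - 68 X}{9} = 6 + \left(\frac{8}{9} - \frac{68 X}{9} + \frac{X^{2}}{9}\right) = \frac{62}{9} - \frac{68 X}{9} + \frac{X^{2}}{9}$)
$\frac{H{\left(38 \right)}}{-6720} = \frac{\frac{62}{9} - \frac{2584}{9} + \frac{38^{2}}{9}}{-6720} = \left(\frac{62}{9} - \frac{2584}{9} + \frac{1}{9} \cdot 1444\right) \left(- \frac{1}{6720}\right) = \left(\frac{62}{9} - \frac{2584}{9} + \frac{1444}{9}\right) \left(- \frac{1}{6720}\right) = \left(- \frac{1078}{9}\right) \left(- \frac{1}{6720}\right) = \frac{77}{4320}$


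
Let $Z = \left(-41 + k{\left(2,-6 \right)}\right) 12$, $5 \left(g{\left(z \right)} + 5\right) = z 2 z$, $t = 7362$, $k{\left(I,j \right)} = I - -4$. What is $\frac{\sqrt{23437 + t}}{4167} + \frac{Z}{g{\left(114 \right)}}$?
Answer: $- \frac{2100}{25967} + \frac{\sqrt{30799}}{4167} \approx -0.038756$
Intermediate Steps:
$k{\left(I,j \right)} = 4 + I$ ($k{\left(I,j \right)} = I + 4 = 4 + I$)
$g{\left(z \right)} = -5 + \frac{2 z^{2}}{5}$ ($g{\left(z \right)} = -5 + \frac{z 2 z}{5} = -5 + \frac{2 z z}{5} = -5 + \frac{2 z^{2}}{5}$)
$Z = -420$ ($Z = \left(-41 + \left(4 + 2\right)\right) 12 = \left(-41 + 6\right) 12 = \left(-35\right) 12 = -420$)
$\frac{\sqrt{23437 + t}}{4167} + \frac{Z}{g{\left(114 \right)}} = \frac{\sqrt{23437 + 7362}}{4167} - \frac{420}{-5 + \frac{2 \cdot 114^{2}}{5}} = \sqrt{30799} \cdot \frac{1}{4167} - \frac{420}{-5 + \frac{2}{5} \cdot 12996} = \frac{\sqrt{30799}}{4167} - \frac{420}{-5 + \frac{25992}{5}} = \frac{\sqrt{30799}}{4167} - \frac{420}{\frac{25967}{5}} = \frac{\sqrt{30799}}{4167} - \frac{2100}{25967} = - \frac{2100}{25967} + \frac{\sqrt{30799}}{4167}$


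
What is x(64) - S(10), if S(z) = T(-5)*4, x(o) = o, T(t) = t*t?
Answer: -36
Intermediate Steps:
T(t) = t²
S(z) = 100 (S(z) = (-5)²*4 = 25*4 = 100)
x(64) - S(10) = 64 - 1*100 = 64 - 100 = -36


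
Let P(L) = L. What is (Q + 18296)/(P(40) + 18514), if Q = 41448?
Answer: 29872/9277 ≈ 3.2200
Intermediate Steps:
(Q + 18296)/(P(40) + 18514) = (41448 + 18296)/(40 + 18514) = 59744/18554 = 59744*(1/18554) = 29872/9277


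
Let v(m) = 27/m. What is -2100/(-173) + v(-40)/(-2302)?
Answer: 193372671/15929840 ≈ 12.139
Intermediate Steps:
-2100/(-173) + v(-40)/(-2302) = -2100/(-173) + (27/(-40))/(-2302) = -2100*(-1/173) + (27*(-1/40))*(-1/2302) = 2100/173 - 27/40*(-1/2302) = 2100/173 + 27/92080 = 193372671/15929840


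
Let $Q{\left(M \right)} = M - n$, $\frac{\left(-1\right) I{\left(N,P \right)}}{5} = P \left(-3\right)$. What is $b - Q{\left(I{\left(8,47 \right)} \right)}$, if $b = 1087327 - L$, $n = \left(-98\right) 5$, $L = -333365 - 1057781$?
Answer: $2477278$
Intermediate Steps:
$L = -1391146$
$I{\left(N,P \right)} = 15 P$ ($I{\left(N,P \right)} = - 5 P \left(-3\right) = - 5 \left(- 3 P\right) = 15 P$)
$n = -490$
$Q{\left(M \right)} = 490 + M$ ($Q{\left(M \right)} = M - -490 = M + 490 = 490 + M$)
$b = 2478473$ ($b = 1087327 - -1391146 = 1087327 + 1391146 = 2478473$)
$b - Q{\left(I{\left(8,47 \right)} \right)} = 2478473 - \left(490 + 15 \cdot 47\right) = 2478473 - \left(490 + 705\right) = 2478473 - 1195 = 2477278$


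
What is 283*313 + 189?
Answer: 88768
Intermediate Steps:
283*313 + 189 = 88579 + 189 = 88768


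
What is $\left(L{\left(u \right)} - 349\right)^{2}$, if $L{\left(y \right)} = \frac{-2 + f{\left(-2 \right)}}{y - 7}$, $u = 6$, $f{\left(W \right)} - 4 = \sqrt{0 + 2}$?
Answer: $\left(351 + \sqrt{2}\right)^{2} \approx 1.242 \cdot 10^{5}$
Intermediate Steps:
$f{\left(W \right)} = 4 + \sqrt{2}$ ($f{\left(W \right)} = 4 + \sqrt{0 + 2} = 4 + \sqrt{2}$)
$L{\left(y \right)} = \frac{2 + \sqrt{2}}{-7 + y}$ ($L{\left(y \right)} = \frac{-2 + \left(4 + \sqrt{2}\right)}{y - 7} = \frac{2 + \sqrt{2}}{-7 + y}$)
$\left(L{\left(u \right)} - 349\right)^{2} = \left(\frac{2 + \sqrt{2}}{-7 + 6} - 349\right)^{2} = \left(\frac{2 + \sqrt{2}}{-1} - 349\right)^{2} = \left(- (2 + \sqrt{2}) - 349\right)^{2} = \left(\left(-2 - \sqrt{2}\right) - 349\right)^{2} = \left(-351 - \sqrt{2}\right)^{2}$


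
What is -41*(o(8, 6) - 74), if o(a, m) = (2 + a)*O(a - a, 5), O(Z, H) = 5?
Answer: 984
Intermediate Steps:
o(a, m) = 10 + 5*a (o(a, m) = (2 + a)*5 = 10 + 5*a)
-41*(o(8, 6) - 74) = -41*((10 + 5*8) - 74) = -41*((10 + 40) - 74) = -41*(50 - 74) = -41*(-24) = 984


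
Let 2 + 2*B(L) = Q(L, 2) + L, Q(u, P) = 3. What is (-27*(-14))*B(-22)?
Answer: -3969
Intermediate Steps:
B(L) = ½ + L/2 (B(L) = -1 + (3 + L)/2 = -1 + (3/2 + L/2) = ½ + L/2)
(-27*(-14))*B(-22) = (-27*(-14))*(½ + (½)*(-22)) = 378*(½ - 11) = 378*(-21/2) = -3969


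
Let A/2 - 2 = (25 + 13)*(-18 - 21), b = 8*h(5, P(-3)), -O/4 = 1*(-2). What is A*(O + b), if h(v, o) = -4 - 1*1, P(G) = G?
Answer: 94720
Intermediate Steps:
h(v, o) = -5 (h(v, o) = -4 - 1 = -5)
O = 8 (O = -4*(-2) = 8)
b = -40 (b = 8*(-5) = -40)
A = -2960 (A = 4 + 2*((25 + 13)*(-18 - 21)) = 4 + 2*(38*(-39)) = 4 + 2*(-1482) = 4 - 2964 = -2960)
A*(O + b) = -2960*(8 - 40) = -2960*(-32) = 94720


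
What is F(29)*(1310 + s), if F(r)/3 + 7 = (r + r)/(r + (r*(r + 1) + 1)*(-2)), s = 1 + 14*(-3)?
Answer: -15290181/571 ≈ -26778.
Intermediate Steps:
s = -41 (s = 1 - 42 = -41)
F(r) = -21 + 6*r/(-2 + r - 2*r*(1 + r)) (F(r) = -21 + 3*((r + r)/(r + (r*(r + 1) + 1)*(-2))) = -21 + 3*((2*r)/(r + (r*(1 + r) + 1)*(-2))) = -21 + 3*((2*r)/(r + (1 + r*(1 + r))*(-2))) = -21 + 3*((2*r)/(r + (-2 - 2*r*(1 + r)))) = -21 + 3*((2*r)/(-2 + r - 2*r*(1 + r))) = -21 + 3*(2*r/(-2 + r - 2*r*(1 + r))) = -21 + 6*r/(-2 + r - 2*r*(1 + r)))
F(29)*(1310 + s) = (3*(-14 - 14*29² - 9*29)/(2 + 29 + 2*29²))*(1310 - 41) = (3*(-14 - 14*841 - 261)/(2 + 29 + 2*841))*1269 = (3*(-14 - 11774 - 261)/(2 + 29 + 1682))*1269 = (3*(-12049)/1713)*1269 = (3*(1/1713)*(-12049))*1269 = -12049/571*1269 = -15290181/571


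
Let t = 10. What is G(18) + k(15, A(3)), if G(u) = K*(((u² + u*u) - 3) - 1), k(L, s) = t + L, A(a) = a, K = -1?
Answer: -619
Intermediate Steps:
k(L, s) = 10 + L
G(u) = 4 - 2*u² (G(u) = -(((u² + u*u) - 3) - 1) = -(((u² + u²) - 3) - 1) = -((2*u² - 3) - 1) = -((-3 + 2*u²) - 1) = -(-4 + 2*u²) = 4 - 2*u²)
G(18) + k(15, A(3)) = (4 - 2*18²) + (10 + 15) = (4 - 2*324) + 25 = (4 - 648) + 25 = -644 + 25 = -619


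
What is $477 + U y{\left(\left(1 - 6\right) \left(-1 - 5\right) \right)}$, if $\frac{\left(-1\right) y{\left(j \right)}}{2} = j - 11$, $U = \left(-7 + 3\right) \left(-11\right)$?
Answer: $-1195$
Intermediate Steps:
$U = 44$ ($U = \left(-4\right) \left(-11\right) = 44$)
$y{\left(j \right)} = 22 - 2 j$ ($y{\left(j \right)} = - 2 \left(j - 11\right) = - 2 \left(-11 + j\right) = 22 - 2 j$)
$477 + U y{\left(\left(1 - 6\right) \left(-1 - 5\right) \right)} = 477 + 44 \left(22 - 2 \left(1 - 6\right) \left(-1 - 5\right)\right) = 477 + 44 \left(22 - 2 \left(\left(-5\right) \left(-6\right)\right)\right) = 477 + 44 \left(22 - 60\right) = 477 + 44 \left(-38\right) = 477 - 1672 = -1195$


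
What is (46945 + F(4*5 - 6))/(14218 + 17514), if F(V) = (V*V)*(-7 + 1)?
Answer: 45769/31732 ≈ 1.4424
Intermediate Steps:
F(V) = -6*V**2 (F(V) = V**2*(-6) = -6*V**2)
(46945 + F(4*5 - 6))/(14218 + 17514) = (46945 - 6*(4*5 - 6)**2)/(14218 + 17514) = (46945 - 6*(20 - 6)**2)/31732 = (46945 - 6*14**2)*(1/31732) = (46945 - 6*196)*(1/31732) = (46945 - 1176)*(1/31732) = 45769*(1/31732) = 45769/31732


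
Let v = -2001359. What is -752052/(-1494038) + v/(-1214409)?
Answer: 278814651065/129598085253 ≈ 2.1514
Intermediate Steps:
-752052/(-1494038) + v/(-1214409) = -752052/(-1494038) - 2001359/(-1214409) = -752052*(-1/1494038) - 2001359*(-1/1214409) = 53718/106717 + 2001359/1214409 = 278814651065/129598085253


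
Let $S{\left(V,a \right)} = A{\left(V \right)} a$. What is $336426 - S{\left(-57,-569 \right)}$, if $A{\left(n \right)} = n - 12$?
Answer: $297165$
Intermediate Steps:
$A{\left(n \right)} = -12 + n$
$S{\left(V,a \right)} = a \left(-12 + V\right)$ ($S{\left(V,a \right)} = \left(-12 + V\right) a = a \left(-12 + V\right)$)
$336426 - S{\left(-57,-569 \right)} = 336426 - - 569 \left(-12 - 57\right) = 336426 - \left(-569\right) \left(-69\right) = 336426 - 39261 = 297165$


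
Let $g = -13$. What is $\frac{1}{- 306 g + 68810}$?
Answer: $\frac{1}{72788} \approx 1.3739 \cdot 10^{-5}$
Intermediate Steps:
$\frac{1}{- 306 g + 68810} = \frac{1}{\left(-306\right) \left(-13\right) + 68810} = \frac{1}{3978 + 68810} = \frac{1}{72788}$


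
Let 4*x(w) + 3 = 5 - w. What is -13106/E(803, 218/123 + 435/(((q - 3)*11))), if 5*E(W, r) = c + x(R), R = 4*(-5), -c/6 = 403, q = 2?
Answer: 26212/965 ≈ 27.163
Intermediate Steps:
c = -2418 (c = -6*403 = -2418)
R = -20
x(w) = 1/2 - w/4 (x(w) = -3/4 + (5 - w)/4 = -3/4 + (5/4 - w/4) = 1/2 - w/4)
E(W, r) = -965/2 (E(W, r) = (-2418 + (1/2 - 1/4*(-20)))/5 = (-2418 + (1/2 + 5))/5 = (-2418 + 11/2)/5 = (1/5)*(-4825/2) = -965/2)
-13106/E(803, 218/123 + 435/(((q - 3)*11))) = -13106/(-965/2) = -13106*(-2/965) = 26212/965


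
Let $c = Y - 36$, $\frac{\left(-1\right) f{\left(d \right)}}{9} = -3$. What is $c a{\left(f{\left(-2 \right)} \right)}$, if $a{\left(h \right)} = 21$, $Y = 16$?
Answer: $-420$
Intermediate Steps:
$f{\left(d \right)} = 27$ ($f{\left(d \right)} = \left(-9\right) \left(-3\right) = 27$)
$c = -20$ ($c = 16 - 36 = -20$)
$c a{\left(f{\left(-2 \right)} \right)} = \left(-20\right) 21 = -420$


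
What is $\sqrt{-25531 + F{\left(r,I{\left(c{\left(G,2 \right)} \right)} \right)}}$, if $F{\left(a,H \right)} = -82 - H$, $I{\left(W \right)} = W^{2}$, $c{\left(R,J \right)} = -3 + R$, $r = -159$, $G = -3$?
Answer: $i \sqrt{25649} \approx 160.15 i$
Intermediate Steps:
$\sqrt{-25531 + F{\left(r,I{\left(c{\left(G,2 \right)} \right)} \right)}} = \sqrt{-25531 - \left(82 + \left(-3 - 3\right)^{2}\right)} = \sqrt{-25531 - 118} = \sqrt{-25649} = i \sqrt{25649}$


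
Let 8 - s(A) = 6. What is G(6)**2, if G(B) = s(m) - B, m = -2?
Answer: 16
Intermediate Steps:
s(A) = 2 (s(A) = 8 - 1*6 = 8 - 6 = 2)
G(B) = 2 - B
G(6)**2 = (2 - 1*6)**2 = (2 - 6)**2 = (-4)**2 = 16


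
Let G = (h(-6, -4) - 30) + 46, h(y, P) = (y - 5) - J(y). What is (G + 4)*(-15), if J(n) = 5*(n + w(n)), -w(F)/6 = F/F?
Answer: -1035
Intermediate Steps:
w(F) = -6 (w(F) = -6*F/F = -6*1 = -6)
J(n) = -30 + 5*n (J(n) = 5*(n - 6) = 5*(-6 + n) = -30 + 5*n)
h(y, P) = 25 - 4*y (h(y, P) = (y - 5) - (-30 + 5*y) = (-5 + y) + (30 - 5*y) = 25 - 4*y)
G = 65 (G = ((25 - 4*(-6)) - 30) + 46 = ((25 + 24) - 30) + 46 = (49 - 30) + 46 = 19 + 46 = 65)
(G + 4)*(-15) = (65 + 4)*(-15) = 69*(-15) = -1035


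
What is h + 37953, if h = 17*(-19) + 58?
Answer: 37688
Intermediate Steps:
h = -265 (h = -323 + 58 = -265)
h + 37953 = -265 + 37953 = 37688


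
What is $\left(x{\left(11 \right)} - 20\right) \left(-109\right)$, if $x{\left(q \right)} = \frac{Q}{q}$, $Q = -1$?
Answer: $\frac{24089}{11} \approx 2189.9$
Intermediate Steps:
$x{\left(q \right)} = - \frac{1}{q}$
$\left(x{\left(11 \right)} - 20\right) \left(-109\right) = \left(- \frac{1}{11} - 20\right) \left(-109\right) = \left(- \frac{221}{11}\right) \left(-109\right) = \frac{24089}{11}$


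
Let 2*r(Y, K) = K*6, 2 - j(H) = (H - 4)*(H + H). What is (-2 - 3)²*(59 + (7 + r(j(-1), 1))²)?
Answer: 3975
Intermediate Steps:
j(H) = 2 - 2*H*(-4 + H) (j(H) = 2 - (H - 4)*(H + H) = 2 - (-4 + H)*2*H = 2 - 2*H*(-4 + H))
r(Y, K) = 3*K (r(Y, K) = (K*6)/2 = (6*K)/2 = 3*K)
(-2 - 3)²*(59 + (7 + r(j(-1), 1))²) = (-2 - 3)²*(59 + (7 + 3*1)²) = (-5)²*(59 + (7 + 3)²) = 25*(59 + 10²) = 25*(59 + 100) = 25*159 = 3975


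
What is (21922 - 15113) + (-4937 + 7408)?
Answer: 9280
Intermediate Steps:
(21922 - 15113) + (-4937 + 7408) = 6809 + 2471 = 9280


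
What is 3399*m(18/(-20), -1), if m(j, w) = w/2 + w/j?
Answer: 12463/6 ≈ 2077.2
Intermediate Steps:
m(j, w) = w/2 + w/j (m(j, w) = w*(½) + w/j = w/2 + w/j)
3399*m(18/(-20), -1) = 3399*((½)*(-1) - 1/(18/(-20))) = 3399*(-½ - 1/(18*(-1/20))) = 3399*(-½ - 1/(-9/10)) = 3399*(-½ - 1*(-10/9)) = 3399*(-½ + 10/9) = 3399*(11/18) = 12463/6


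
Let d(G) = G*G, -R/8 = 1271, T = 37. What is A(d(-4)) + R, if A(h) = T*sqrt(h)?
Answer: -10020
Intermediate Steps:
R = -10168 (R = -8*1271 = -10168)
d(G) = G**2
A(h) = 37*sqrt(h)
A(d(-4)) + R = 37*sqrt((-4)**2) - 10168 = 37*sqrt(16) - 10168 = 37*4 - 10168 = 148 - 10168 = -10020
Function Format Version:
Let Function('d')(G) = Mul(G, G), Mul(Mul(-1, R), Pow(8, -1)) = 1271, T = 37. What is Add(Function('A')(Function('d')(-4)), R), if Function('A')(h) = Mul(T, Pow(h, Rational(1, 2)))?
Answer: -10020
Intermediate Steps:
R = -10168 (R = Mul(-8, 1271) = -10168)
Function('d')(G) = Pow(G, 2)
Function('A')(h) = Mul(37, Pow(h, Rational(1, 2)))
Add(Function('A')(Function('d')(-4)), R) = Add(Mul(37, Pow(Pow(-4, 2), Rational(1, 2))), -10168) = Add(Mul(37, Pow(16, Rational(1, 2))), -10168) = Add(Mul(37, 4), -10168) = Add(148, -10168) = -10020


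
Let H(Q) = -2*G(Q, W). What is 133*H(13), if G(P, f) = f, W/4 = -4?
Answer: 4256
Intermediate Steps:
W = -16 (W = 4*(-4) = -16)
H(Q) = 32 (H(Q) = -2*(-16) = 32)
133*H(13) = 133*32 = 4256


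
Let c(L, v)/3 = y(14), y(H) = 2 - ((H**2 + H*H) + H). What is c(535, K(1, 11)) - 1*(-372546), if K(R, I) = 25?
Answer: 371334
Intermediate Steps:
y(H) = 2 - H - 2*H**2 (y(H) = 2 - ((H**2 + H**2) + H) = 2 - (2*H**2 + H) = 2 - (H + 2*H**2) = 2 + (-H - 2*H**2) = 2 - H - 2*H**2)
c(L, v) = -1212 (c(L, v) = 3*(2 - 1*14 - 2*14**2) = 3*(2 - 14 - 2*196) = 3*(2 - 14 - 392) = 3*(-404) = -1212)
c(535, K(1, 11)) - 1*(-372546) = -1212 - 1*(-372546) = -1212 + 372546 = 371334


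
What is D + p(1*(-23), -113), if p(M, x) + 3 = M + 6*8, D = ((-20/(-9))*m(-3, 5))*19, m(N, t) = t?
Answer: 2098/9 ≈ 233.11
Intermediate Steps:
D = 1900/9 (D = (-20/(-9)*5)*19 = (-20*(-1/9)*5)*19 = ((20/9)*5)*19 = (100/9)*19 = 1900/9 ≈ 211.11)
p(M, x) = 45 + M (p(M, x) = -3 + (M + 6*8) = -3 + (M + 48) = -3 + (48 + M) = 45 + M)
D + p(1*(-23), -113) = 1900/9 + (45 + 1*(-23)) = 1900/9 + (45 - 23) = 1900/9 + 22 = 2098/9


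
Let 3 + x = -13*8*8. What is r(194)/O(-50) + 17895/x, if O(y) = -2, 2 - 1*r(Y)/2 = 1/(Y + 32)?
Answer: -884171/37742 ≈ -23.427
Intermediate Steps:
r(Y) = 4 - 2/(32 + Y) (r(Y) = 4 - 2/(Y + 32) = 4 - 2/(32 + Y))
x = -835 (x = -3 - 13*8*8 = -3 - 104*8 = -3 - 832 = -835)
r(194)/O(-50) + 17895/x = (2*(63 + 2*194)/(32 + 194))/(-2) + 17895/(-835) = (2*(63 + 388)/226)*(-½) + 17895*(-1/835) = (2*(1/226)*451)*(-½) - 3579/167 = (451/113)*(-½) - 3579/167 = -451/226 - 3579/167 = -884171/37742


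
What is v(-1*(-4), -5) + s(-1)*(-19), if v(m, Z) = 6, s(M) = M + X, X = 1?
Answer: 6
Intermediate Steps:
s(M) = 1 + M (s(M) = M + 1 = 1 + M)
v(-1*(-4), -5) + s(-1)*(-19) = 6 + (1 - 1)*(-19) = 6 + 0*(-19) = 6 + 0 = 6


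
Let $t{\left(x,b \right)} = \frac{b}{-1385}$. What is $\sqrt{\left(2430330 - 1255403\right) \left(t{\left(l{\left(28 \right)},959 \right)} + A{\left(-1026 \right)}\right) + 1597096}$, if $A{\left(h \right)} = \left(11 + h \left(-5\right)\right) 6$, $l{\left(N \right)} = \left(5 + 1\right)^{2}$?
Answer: $\frac{\sqrt{69521426466569745}}{1385} \approx 1.9037 \cdot 10^{5}$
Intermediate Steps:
$l{\left(N \right)} = 36$ ($l{\left(N \right)} = 6^{2} = 36$)
$A{\left(h \right)} = 66 - 30 h$ ($A{\left(h \right)} = \left(11 - 5 h\right) 6 = 66 - 30 h$)
$t{\left(x,b \right)} = - \frac{b}{1385}$ ($t{\left(x,b \right)} = b \left(- \frac{1}{1385}\right) = - \frac{b}{1385}$)
$\sqrt{\left(2430330 - 1255403\right) \left(t{\left(l{\left(28 \right)},959 \right)} + A{\left(-1026 \right)}\right) + 1597096} = \sqrt{\left(2430330 - 1255403\right) \left(\left(- \frac{1}{1385}\right) 959 + \left(66 - -30780\right)\right) + 1597096} = \sqrt{1174927 \left(- \frac{959}{1385} + \left(66 + 30780\right)\right) + 1597096} = \sqrt{1174927 \left(- \frac{959}{1385} + 30846\right) + 1597096} = \sqrt{1174927 \cdot \frac{42720751}{1385} + 1597096} = \sqrt{\frac{50193763810177}{1385} + 1597096} = \sqrt{\frac{50195975788137}{1385}} = \frac{\sqrt{69521426466569745}}{1385}$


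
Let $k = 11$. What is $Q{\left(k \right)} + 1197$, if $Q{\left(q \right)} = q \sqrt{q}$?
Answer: $1197 + 11 \sqrt{11} \approx 1233.5$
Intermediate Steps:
$Q{\left(q \right)} = q^{\frac{3}{2}}$
$Q{\left(k \right)} + 1197 = 11^{\frac{3}{2}} + 1197 = 11 \sqrt{11} + 1197 = 1197 + 11 \sqrt{11}$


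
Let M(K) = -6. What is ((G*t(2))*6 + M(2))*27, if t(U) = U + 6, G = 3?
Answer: 3726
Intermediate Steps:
t(U) = 6 + U
((G*t(2))*6 + M(2))*27 = ((3*(6 + 2))*6 - 6)*27 = ((3*8)*6 - 6)*27 = (24*6 - 6)*27 = (144 - 6)*27 = 138*27 = 3726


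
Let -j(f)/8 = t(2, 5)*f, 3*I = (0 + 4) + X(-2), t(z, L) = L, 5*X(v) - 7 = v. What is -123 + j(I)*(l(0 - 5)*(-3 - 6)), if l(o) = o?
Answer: -3123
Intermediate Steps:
X(v) = 7/5 + v/5
I = 5/3 (I = ((0 + 4) + (7/5 + (⅕)*(-2)))/3 = (4 + (7/5 - ⅖))/3 = (4 + 1)/3 = (⅓)*5 = 5/3 ≈ 1.6667)
j(f) = -40*f
-123 + j(I)*(l(0 - 5)*(-3 - 6)) = -123 + (-40*5/3)*((0 - 5)*(-3 - 6)) = -123 - (-1000)*(-9)/3 = -123 - 200/3*45 = -123 - 3000 = -3123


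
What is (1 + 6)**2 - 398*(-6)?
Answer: 2437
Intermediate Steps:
(1 + 6)**2 - 398*(-6) = 7**2 + 2388 = 49 + 2388 = 2437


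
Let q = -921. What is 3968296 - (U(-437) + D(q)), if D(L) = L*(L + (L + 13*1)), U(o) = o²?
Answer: 2092818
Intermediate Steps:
D(L) = L*(13 + 2*L) (D(L) = L*(L + (L + 13)) = L*(L + (13 + L)) = L*(13 + 2*L))
3968296 - (U(-437) + D(q)) = 3968296 - ((-437)² - 921*(13 + 2*(-921))) = 3968296 - (190969 - 921*(13 - 1842)) = 3968296 - (190969 - 921*(-1829)) = 3968296 - (190969 + 1684509) = 3968296 - 1*1875478 = 3968296 - 1875478 = 2092818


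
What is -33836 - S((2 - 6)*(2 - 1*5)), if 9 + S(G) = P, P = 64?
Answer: -33891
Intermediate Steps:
S(G) = 55 (S(G) = -9 + 64 = 55)
-33836 - S((2 - 6)*(2 - 1*5)) = -33836 - 1*55 = -33836 - 55 = -33891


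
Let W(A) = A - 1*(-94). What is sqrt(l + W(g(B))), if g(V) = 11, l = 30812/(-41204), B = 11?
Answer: sqrt(11062264502)/10301 ≈ 10.210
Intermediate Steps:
l = -7703/10301 (l = 30812*(-1/41204) = -7703/10301 ≈ -0.74779)
W(A) = 94 + A (W(A) = A + 94 = 94 + A)
sqrt(l + W(g(B))) = sqrt(-7703/10301 + (94 + 11)) = sqrt(-7703/10301 + 105) = sqrt(1073902/10301) = sqrt(11062264502)/10301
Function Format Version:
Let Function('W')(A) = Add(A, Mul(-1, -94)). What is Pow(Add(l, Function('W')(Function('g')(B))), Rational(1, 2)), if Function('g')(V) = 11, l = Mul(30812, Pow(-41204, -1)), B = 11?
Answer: Mul(Rational(1, 10301), Pow(11062264502, Rational(1, 2))) ≈ 10.210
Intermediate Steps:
l = Rational(-7703, 10301) (l = Mul(30812, Rational(-1, 41204)) = Rational(-7703, 10301) ≈ -0.74779)
Function('W')(A) = Add(94, A) (Function('W')(A) = Add(A, 94) = Add(94, A))
Pow(Add(l, Function('W')(Function('g')(B))), Rational(1, 2)) = Pow(Add(Rational(-7703, 10301), Add(94, 11)), Rational(1, 2)) = Pow(Add(Rational(-7703, 10301), 105), Rational(1, 2)) = Pow(Rational(1073902, 10301), Rational(1, 2)) = Mul(Rational(1, 10301), Pow(11062264502, Rational(1, 2)))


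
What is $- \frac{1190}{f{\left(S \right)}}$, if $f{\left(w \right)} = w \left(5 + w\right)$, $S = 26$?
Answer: $- \frac{595}{403} \approx -1.4764$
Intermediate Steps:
$- \frac{1190}{f{\left(S \right)}} = - \frac{1190}{26 \left(5 + 26\right)} = - \frac{1190}{26 \cdot 31} = - \frac{1190}{806} = \left(-1190\right) \frac{1}{806} = - \frac{595}{403}$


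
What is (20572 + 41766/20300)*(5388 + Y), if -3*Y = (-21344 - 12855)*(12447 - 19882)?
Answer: -53094894372298883/30450 ≈ -1.7437e+12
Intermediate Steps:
Y = -254269565/3 (Y = -(-21344 - 12855)*(12447 - 19882)/3 = -(-34199)*(-7435)/3 = -⅓*254269565 = -254269565/3 ≈ -8.4756e+7)
(20572 + 41766/20300)*(5388 + Y) = (20572 + 41766/20300)*(5388 - 254269565/3) = (20572 + 41766*(1/20300))*(-254253401/3) = (20572 + 20883/10150)*(-254253401/3) = (208826683/10150)*(-254253401/3) = -53094894372298883/30450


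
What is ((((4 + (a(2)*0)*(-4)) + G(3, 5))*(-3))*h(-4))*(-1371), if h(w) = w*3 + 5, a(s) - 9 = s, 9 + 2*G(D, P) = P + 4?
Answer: -115164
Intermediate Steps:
G(D, P) = -5/2 + P/2 (G(D, P) = -9/2 + (P + 4)/2 = -9/2 + (4 + P)/2 = -9/2 + (2 + P/2) = -5/2 + P/2)
a(s) = 9 + s
h(w) = 5 + 3*w (h(w) = 3*w + 5 = 5 + 3*w)
((((4 + (a(2)*0)*(-4)) + G(3, 5))*(-3))*h(-4))*(-1371) = ((((4 + ((9 + 2)*0)*(-4)) + (-5/2 + (1/2)*5))*(-3))*(5 + 3*(-4)))*(-1371) = ((((4 + (11*0)*(-4)) + (-5/2 + 5/2))*(-3))*(5 - 12))*(-1371) = ((((4 + 0*(-4)) + 0)*(-3))*(-7))*(-1371) = ((((4 + 0) + 0)*(-3))*(-7))*(-1371) = (((4 + 0)*(-3))*(-7))*(-1371) = ((4*(-3))*(-7))*(-1371) = -12*(-7)*(-1371) = 84*(-1371) = -115164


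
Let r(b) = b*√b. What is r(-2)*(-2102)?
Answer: 4204*I*√2 ≈ 5945.4*I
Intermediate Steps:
r(b) = b^(3/2)
r(-2)*(-2102) = (-2)^(3/2)*(-2102) = -2*I*√2*(-2102) = 4204*I*√2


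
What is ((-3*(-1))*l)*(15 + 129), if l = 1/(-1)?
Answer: -432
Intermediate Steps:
l = -1
((-3*(-1))*l)*(15 + 129) = (-3*(-1)*(-1))*(15 + 129) = (3*(-1))*144 = -3*144 = -432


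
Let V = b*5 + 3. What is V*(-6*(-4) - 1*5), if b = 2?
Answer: 247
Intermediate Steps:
V = 13 (V = 2*5 + 3 = 10 + 3 = 13)
V*(-6*(-4) - 1*5) = 13*(-6*(-4) - 1*5) = 13*(24 - 5) = 13*19 = 247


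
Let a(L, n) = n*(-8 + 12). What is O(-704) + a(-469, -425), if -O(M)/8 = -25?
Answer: -1500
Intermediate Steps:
O(M) = 200 (O(M) = -8*(-25) = 200)
a(L, n) = 4*n (a(L, n) = n*4 = 4*n)
O(-704) + a(-469, -425) = 200 + 4*(-425) = 200 - 1700 = -1500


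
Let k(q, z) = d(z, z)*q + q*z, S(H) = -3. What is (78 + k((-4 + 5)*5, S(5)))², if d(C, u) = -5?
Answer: 1444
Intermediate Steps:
k(q, z) = -5*q + q*z
(78 + k((-4 + 5)*5, S(5)))² = (78 + ((-4 + 5)*5)*(-5 - 3))² = (78 + (1*5)*(-8))² = (78 + 5*(-8))² = (78 - 40)² = 38² = 1444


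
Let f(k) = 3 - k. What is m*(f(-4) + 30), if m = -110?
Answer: -4070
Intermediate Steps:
m*(f(-4) + 30) = -110*((3 - 1*(-4)) + 30) = -110*((3 + 4) + 30) = -110*(7 + 30) = -110*37 = -4070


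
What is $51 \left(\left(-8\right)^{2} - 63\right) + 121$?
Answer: $172$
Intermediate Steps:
$51 \left(\left(-8\right)^{2} - 63\right) + 121 = 51 \left(64 - 63\right) + 121 = 51 \cdot 1 + 121 = 51 + 121 = 172$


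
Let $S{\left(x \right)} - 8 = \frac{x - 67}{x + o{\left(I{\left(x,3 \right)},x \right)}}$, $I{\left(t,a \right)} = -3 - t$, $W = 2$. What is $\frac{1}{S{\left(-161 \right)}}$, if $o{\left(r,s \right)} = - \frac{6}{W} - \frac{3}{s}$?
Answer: $\frac{26401}{247916} \approx 0.10649$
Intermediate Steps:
$o{\left(r,s \right)} = -3 - \frac{3}{s}$ ($o{\left(r,s \right)} = - \frac{6}{2} - \frac{3}{s} = \left(-6\right) \frac{1}{2} - \frac{3}{s} = -3 - \frac{3}{s}$)
$S{\left(x \right)} = 8 + \frac{-67 + x}{-3 + x - \frac{3}{x}}$ ($S{\left(x \right)} = 8 + \frac{x - 67}{x - \left(3 + \frac{3}{x}\right)} = 8 + \frac{-67 + x}{-3 + x - \frac{3}{x}}$)
$\frac{1}{S{\left(-161 \right)}} = \frac{1}{\frac{1}{3 - 161 \left(3 - -161\right)} \left(24 + 24 \left(-161\right) - 161 \left(67 - -1449\right)\right)} = \frac{1}{\frac{1}{3 - 161 \left(3 + 161\right)} \left(24 - 3864 - 161 \left(67 + 1449\right)\right)} = \frac{1}{\frac{1}{3 - 26404} \left(24 - 3864 - 244076\right)} = \frac{1}{\frac{1}{-26401} \left(-247916\right)} = \frac{1}{\left(- \frac{1}{26401}\right) \left(-247916\right)} = \frac{1}{\frac{247916}{26401}} = \frac{26401}{247916}$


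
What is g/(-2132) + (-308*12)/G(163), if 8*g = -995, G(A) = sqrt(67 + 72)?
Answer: 995/17056 - 3696*sqrt(139)/139 ≈ -313.43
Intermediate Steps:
G(A) = sqrt(139)
g = -995/8 (g = (1/8)*(-995) = -995/8 ≈ -124.38)
g/(-2132) + (-308*12)/G(163) = -995/8/(-2132) + (-308*12)/(sqrt(139)) = -995/8*(-1/2132) - 3696*sqrt(139)/139 = 995/17056 - 3696*sqrt(139)/139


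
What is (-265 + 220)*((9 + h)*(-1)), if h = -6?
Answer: 135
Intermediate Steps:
(-265 + 220)*((9 + h)*(-1)) = (-265 + 220)*((9 - 6)*(-1)) = -135*(-1) = -45*(-3) = 135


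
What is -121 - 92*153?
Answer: -14197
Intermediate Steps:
-121 - 92*153 = -121 - 14076 = -14197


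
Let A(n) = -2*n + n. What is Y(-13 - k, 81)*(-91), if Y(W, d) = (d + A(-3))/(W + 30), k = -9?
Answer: -294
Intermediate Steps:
A(n) = -n
Y(W, d) = (3 + d)/(30 + W) (Y(W, d) = (d - 1*(-3))/(W + 30) = (d + 3)/(30 + W) = (3 + d)/(30 + W))
Y(-13 - k, 81)*(-91) = ((3 + 81)/(30 + (-13 - 1*(-9))))*(-91) = (84/(30 + (-13 + 9)))*(-91) = (84/(30 - 4))*(-91) = (84/26)*(-91) = ((1/26)*84)*(-91) = (42/13)*(-91) = -294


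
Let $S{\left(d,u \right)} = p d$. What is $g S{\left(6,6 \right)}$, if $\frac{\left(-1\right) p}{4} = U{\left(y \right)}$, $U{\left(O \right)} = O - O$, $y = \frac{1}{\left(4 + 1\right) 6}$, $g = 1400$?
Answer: $0$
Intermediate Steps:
$y = \frac{1}{30}$ ($y = \frac{1}{5} \cdot \frac{1}{6} = \frac{1}{30} \approx 0.033333$)
$U{\left(O \right)} = 0$
$p = 0$ ($p = \left(-4\right) 0 = 0$)
$S{\left(d,u \right)} = 0$ ($S{\left(d,u \right)} = 0 d = 0$)
$g S{\left(6,6 \right)} = 1400 \cdot 0 = 0$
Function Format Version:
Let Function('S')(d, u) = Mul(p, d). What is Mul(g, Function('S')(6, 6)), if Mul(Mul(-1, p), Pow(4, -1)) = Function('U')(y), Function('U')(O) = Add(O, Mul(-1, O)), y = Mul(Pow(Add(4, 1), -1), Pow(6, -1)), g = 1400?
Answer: 0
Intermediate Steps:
y = Rational(1, 30) (y = Mul(Pow(5, -1), Rational(1, 6)) = Mul(Rational(1, 5), Rational(1, 6)) = Rational(1, 30) ≈ 0.033333)
Function('U')(O) = 0
p = 0 (p = Mul(-4, 0) = 0)
Function('S')(d, u) = 0 (Function('S')(d, u) = Mul(0, d) = 0)
Mul(g, Function('S')(6, 6)) = Mul(1400, 0) = 0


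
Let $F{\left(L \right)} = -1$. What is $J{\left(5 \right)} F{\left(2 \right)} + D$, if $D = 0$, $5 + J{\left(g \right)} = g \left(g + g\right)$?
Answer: $-45$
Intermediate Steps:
$J{\left(g \right)} = -5 + 2 g^{2}$ ($J{\left(g \right)} = -5 + g \left(g + g\right) = -5 + g 2 g = -5 + 2 g^{2}$)
$J{\left(5 \right)} F{\left(2 \right)} + D = \left(-5 + 2 \cdot 5^{2}\right) \left(-1\right) + 0 = \left(-5 + 2 \cdot 25\right) \left(-1\right) + 0 = \left(-5 + 50\right) \left(-1\right) + 0 = 45 \left(-1\right) + 0 = -45 + 0 = -45$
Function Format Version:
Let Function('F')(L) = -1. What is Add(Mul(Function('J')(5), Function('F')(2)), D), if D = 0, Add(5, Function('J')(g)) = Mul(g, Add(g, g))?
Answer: -45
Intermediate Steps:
Function('J')(g) = Add(-5, Mul(2, Pow(g, 2))) (Function('J')(g) = Add(-5, Mul(g, Add(g, g))) = Add(-5, Mul(g, Mul(2, g))) = Add(-5, Mul(2, Pow(g, 2))))
Add(Mul(Function('J')(5), Function('F')(2)), D) = Add(Mul(Add(-5, Mul(2, Pow(5, 2))), -1), 0) = Add(Mul(Add(-5, Mul(2, 25)), -1), 0) = Add(Mul(Add(-5, 50), -1), 0) = Add(Mul(45, -1), 0) = Add(-45, 0) = -45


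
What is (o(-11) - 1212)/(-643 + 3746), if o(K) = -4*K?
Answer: -1168/3103 ≈ -0.37641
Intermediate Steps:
(o(-11) - 1212)/(-643 + 3746) = (-4*(-11) - 1212)/(-643 + 3746) = (44 - 1212)/3103 = -1168*1/3103 = -1168/3103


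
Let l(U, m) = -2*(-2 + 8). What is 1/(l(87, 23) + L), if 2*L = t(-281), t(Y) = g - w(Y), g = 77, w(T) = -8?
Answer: 2/61 ≈ 0.032787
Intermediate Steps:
l(U, m) = -12 (l(U, m) = -2*6 = -12)
t(Y) = 85 (t(Y) = 77 - 1*(-8) = 77 + 8 = 85)
L = 85/2 (L = (½)*85 = 85/2 ≈ 42.500)
1/(l(87, 23) + L) = 1/(-12 + 85/2) = 1/(61/2) = 2/61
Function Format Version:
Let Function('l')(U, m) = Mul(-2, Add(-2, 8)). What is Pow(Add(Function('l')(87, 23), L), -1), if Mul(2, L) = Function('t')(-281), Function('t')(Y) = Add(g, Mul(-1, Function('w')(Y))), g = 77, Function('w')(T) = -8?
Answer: Rational(2, 61) ≈ 0.032787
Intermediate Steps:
Function('l')(U, m) = -12 (Function('l')(U, m) = Mul(-2, 6) = -12)
Function('t')(Y) = 85 (Function('t')(Y) = Add(77, Mul(-1, -8)) = Add(77, 8) = 85)
L = Rational(85, 2) (L = Mul(Rational(1, 2), 85) = Rational(85, 2) ≈ 42.500)
Pow(Add(Function('l')(87, 23), L), -1) = Pow(Add(-12, Rational(85, 2)), -1) = Pow(Rational(61, 2), -1) = Rational(2, 61)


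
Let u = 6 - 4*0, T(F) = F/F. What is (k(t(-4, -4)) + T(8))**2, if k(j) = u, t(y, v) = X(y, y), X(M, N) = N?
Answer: 49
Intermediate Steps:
T(F) = 1
t(y, v) = y
u = 6 (u = 6 + 0 = 6)
k(j) = 6
(k(t(-4, -4)) + T(8))**2 = (6 + 1)**2 = 7**2 = 49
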